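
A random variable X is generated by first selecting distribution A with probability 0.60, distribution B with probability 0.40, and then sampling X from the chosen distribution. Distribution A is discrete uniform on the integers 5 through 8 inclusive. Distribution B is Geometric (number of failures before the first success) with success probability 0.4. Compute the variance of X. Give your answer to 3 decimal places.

8.250

Per component, A: μ=6.5, E[X²]=43.5; B: μ=1.5, E[X²]=6.
E[X] = 0.6·6.5 + 0.4·1.5 = 4.5.
E[X²] = 0.6·43.5 + 0.4·6 = 28.5.
Var(X) = E[X²] − (E[X])² = 28.5 − 20.25 = 8.25.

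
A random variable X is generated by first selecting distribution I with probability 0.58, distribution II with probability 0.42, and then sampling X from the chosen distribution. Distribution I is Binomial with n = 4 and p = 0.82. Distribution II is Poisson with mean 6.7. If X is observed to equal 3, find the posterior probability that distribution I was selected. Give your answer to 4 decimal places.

0.8988

Likelihoods P(X=3 | ·): I: 0.396985; II: 0.0617021.
Posterior ∝ prior × likelihood. Numerator for I: 0.58·0.396985 = 0.230251.
Normalizing constant: 0.58·0.396985 + 0.42·0.0617021 = 0.256166.
P(I | observation) = 0.230251 / 0.256166 = 0.898836.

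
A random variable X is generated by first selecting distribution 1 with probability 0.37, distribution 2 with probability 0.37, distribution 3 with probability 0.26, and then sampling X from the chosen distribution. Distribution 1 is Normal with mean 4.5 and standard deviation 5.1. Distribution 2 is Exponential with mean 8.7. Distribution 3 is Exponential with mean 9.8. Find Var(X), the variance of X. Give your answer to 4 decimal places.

67.8330

Per component, 1: μ=4.5, E[X²]=46.26; 2: μ=8.7, E[X²]=151.38; 3: μ=9.8, E[X²]=192.08.
E[X] = 0.37·4.5 + 0.37·8.7 + 0.26·9.8 = 7.432.
E[X²] = 0.37·46.26 + 0.37·151.38 + 0.26·192.08 = 123.068.
Var(X) = E[X²] − (E[X])² = 123.068 − 55.2346 = 67.833.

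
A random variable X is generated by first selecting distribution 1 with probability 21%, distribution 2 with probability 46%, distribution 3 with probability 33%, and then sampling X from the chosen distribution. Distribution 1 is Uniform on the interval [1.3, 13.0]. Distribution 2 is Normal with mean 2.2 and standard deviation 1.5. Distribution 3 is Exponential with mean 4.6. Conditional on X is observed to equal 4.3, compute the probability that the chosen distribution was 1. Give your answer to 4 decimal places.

0.1950

Likelihoods f(4.3 | ·): 1: 0.0854701; 2: 0.0998183; 3: 0.0853633.
Posterior ∝ prior × likelihood. Numerator for 1: 0.21·0.0854701 = 0.0179487.
Normalizing constant: 0.21·0.0854701 + 0.46·0.0998183 + 0.33·0.0853633 = 0.092035.
P(1 | observation) = 0.0179487 / 0.092035 = 0.19502.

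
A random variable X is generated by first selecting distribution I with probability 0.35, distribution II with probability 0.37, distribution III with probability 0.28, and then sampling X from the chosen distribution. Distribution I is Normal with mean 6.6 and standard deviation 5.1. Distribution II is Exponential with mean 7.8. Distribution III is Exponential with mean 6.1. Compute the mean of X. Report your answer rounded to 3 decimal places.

Component means — I: 6.6; II: 7.8; III: 6.1.
E[X] = 0.35·6.6 + 0.37·7.8 + 0.28·6.1 = 6.904.

6.904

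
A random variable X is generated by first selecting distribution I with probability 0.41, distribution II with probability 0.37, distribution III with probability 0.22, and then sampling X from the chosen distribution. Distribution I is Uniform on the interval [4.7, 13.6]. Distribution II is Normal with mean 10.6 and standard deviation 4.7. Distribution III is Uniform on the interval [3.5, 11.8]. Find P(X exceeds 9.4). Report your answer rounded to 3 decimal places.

0.479

Conditional on each component, P(X > 9.4): I: 0.47191; II: 0.600762; III: 0.289157.
By total probability, P(X > 9.4) = 0.41·0.47191 + 0.37·0.600762 + 0.22·0.289157 = 0.479379.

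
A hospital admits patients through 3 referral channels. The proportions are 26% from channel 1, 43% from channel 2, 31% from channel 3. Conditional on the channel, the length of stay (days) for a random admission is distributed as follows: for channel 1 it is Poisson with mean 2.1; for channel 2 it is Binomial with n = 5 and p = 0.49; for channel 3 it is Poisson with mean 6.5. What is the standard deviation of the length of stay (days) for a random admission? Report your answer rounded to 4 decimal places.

Per component, 1: μ=2.1, E[X²]=6.51; 2: μ=2.45, E[X²]=7.252; 3: μ=6.5, E[X²]=48.75.
E[X] = 0.26·2.1 + 0.43·2.45 + 0.31·6.5 = 3.6145.
E[X²] = 0.26·6.51 + 0.43·7.252 + 0.31·48.75 = 19.9235.
Var(X) = E[X²] − (E[X])² = 19.9235 − 13.0646 = 6.85885.
SD(X) = √6.85885 = 2.61894.

2.6189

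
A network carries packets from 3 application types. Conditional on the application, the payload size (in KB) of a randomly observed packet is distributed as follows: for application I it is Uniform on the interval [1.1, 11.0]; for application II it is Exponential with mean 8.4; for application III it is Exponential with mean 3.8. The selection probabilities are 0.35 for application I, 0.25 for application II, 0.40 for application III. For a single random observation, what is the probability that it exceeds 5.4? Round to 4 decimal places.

Conditional on each application, P(X > 5.4): I: 0.565657; II: 0.525788; III: 0.24146.
By total probability, P(X > 5.4) = 0.35·0.565657 + 0.25·0.525788 + 0.4·0.24146 = 0.426011.

0.4260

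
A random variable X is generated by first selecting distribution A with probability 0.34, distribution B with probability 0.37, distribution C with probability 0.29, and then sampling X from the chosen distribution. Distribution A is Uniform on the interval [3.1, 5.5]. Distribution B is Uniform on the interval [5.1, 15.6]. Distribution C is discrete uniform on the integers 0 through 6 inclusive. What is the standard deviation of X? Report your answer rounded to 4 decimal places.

3.9103

Per component, A: μ=4.3, E[X²]=18.97; B: μ=10.35, E[X²]=116.31; C: μ=3, E[X²]=13.
E[X] = 0.34·4.3 + 0.37·10.35 + 0.29·3 = 6.1615.
E[X²] = 0.34·18.97 + 0.37·116.31 + 0.29·13 = 53.2545.
Var(X) = E[X²] − (E[X])² = 53.2545 − 37.9641 = 15.2904.
SD(X) = √15.2904 = 3.9103.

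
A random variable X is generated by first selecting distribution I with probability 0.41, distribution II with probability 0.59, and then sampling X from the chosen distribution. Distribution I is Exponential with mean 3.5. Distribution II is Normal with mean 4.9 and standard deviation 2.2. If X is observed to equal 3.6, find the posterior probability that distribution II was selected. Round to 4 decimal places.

Likelihoods f(3.6 | ·): I: 0.102148; II: 0.152288.
Posterior ∝ prior × likelihood. Numerator for II: 0.59·0.152288 = 0.0898498.
Normalizing constant: 0.41·0.102148 + 0.59·0.152288 = 0.13173.
P(II | observation) = 0.0898498 / 0.13173 = 0.682073.

0.6821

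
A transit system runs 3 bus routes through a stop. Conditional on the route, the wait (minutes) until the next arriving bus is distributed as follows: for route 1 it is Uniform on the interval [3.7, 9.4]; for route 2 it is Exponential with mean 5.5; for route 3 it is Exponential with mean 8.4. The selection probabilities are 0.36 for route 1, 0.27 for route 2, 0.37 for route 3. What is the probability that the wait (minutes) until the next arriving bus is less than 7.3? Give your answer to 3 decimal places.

Conditional on each route, P(X < 7.3): 1: 0.631579; 2: 0.7348; 3: 0.580649.
By total probability, P(X < 7.3) = 0.36·0.631579 + 0.27·0.7348 + 0.37·0.580649 = 0.640605.

0.641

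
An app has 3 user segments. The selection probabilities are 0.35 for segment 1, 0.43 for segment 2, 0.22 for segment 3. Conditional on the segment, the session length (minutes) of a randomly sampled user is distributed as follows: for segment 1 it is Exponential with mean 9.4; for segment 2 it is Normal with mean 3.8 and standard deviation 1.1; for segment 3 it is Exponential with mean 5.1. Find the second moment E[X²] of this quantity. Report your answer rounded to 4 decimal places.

For each component E[X²] = Var + (mean)², giving 1: 176.72; 2: 15.65; 3: 52.02.
Overall E[X²] = 0.35·176.72 + 0.43·15.65 + 0.22·52.02 = 80.0259.

80.0259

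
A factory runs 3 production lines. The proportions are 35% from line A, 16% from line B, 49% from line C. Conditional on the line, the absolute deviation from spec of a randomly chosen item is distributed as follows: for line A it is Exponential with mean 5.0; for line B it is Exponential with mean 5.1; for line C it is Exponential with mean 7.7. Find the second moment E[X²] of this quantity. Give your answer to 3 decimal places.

For each component E[X²] = Var + (mean)², giving A: 50; B: 52.02; C: 118.58.
Overall E[X²] = 0.35·50 + 0.16·52.02 + 0.49·118.58 = 83.9274.

83.927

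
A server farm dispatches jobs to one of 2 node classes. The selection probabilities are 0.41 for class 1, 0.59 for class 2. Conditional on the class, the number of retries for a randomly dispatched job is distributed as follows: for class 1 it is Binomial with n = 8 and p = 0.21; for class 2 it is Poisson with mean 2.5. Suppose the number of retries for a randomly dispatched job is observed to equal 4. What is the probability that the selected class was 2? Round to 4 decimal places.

Likelihoods P(X=4 | ·): 1: 0.0530254; 2: 0.133602.
Posterior ∝ prior × likelihood. Numerator for 2: 0.59·0.133602 = 0.0788251.
Normalizing constant: 0.41·0.0530254 + 0.59·0.133602 = 0.100566.
P(2 | observation) = 0.0788251 / 0.100566 = 0.783819.

0.7838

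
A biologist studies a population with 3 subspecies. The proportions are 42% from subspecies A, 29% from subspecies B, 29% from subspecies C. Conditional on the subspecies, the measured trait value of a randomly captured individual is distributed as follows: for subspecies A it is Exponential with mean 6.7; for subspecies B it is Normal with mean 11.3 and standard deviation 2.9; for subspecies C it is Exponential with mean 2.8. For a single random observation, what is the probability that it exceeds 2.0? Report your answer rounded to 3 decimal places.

Conditional on each subspecies, P(X > 2.0): A: 0.741925; B: 0.999329; C: 0.489542.
By total probability, P(X > 2.0) = 0.42·0.741925 + 0.29·0.999329 + 0.29·0.489542 = 0.743381.

0.743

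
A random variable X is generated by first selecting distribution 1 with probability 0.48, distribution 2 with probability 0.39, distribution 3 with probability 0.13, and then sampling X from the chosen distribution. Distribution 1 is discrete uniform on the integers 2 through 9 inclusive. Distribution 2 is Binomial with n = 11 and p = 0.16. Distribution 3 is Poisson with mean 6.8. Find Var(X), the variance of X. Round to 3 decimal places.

7.992

Per component, 1: μ=5.5, E[X²]=35.5; 2: μ=1.76, E[X²]=4.576; 3: μ=6.8, E[X²]=53.04.
E[X] = 0.48·5.5 + 0.39·1.76 + 0.13·6.8 = 4.2104.
E[X²] = 0.48·35.5 + 0.39·4.576 + 0.13·53.04 = 25.7198.
Var(X) = E[X²] − (E[X])² = 25.7198 − 17.7275 = 7.99237.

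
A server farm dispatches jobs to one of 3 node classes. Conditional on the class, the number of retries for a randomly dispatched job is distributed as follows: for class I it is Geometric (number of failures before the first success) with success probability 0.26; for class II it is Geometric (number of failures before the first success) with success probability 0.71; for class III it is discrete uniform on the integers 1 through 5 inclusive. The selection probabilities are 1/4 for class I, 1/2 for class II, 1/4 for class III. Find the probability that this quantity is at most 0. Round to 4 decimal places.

Conditional on each class, P(X ≤ 0): I: 0.26; II: 0.71; III: 0.
By total probability, P(X ≤ 0) = 0.25·0.26 + 0.5·0.71 + 0.25·0 = 0.42.

0.4200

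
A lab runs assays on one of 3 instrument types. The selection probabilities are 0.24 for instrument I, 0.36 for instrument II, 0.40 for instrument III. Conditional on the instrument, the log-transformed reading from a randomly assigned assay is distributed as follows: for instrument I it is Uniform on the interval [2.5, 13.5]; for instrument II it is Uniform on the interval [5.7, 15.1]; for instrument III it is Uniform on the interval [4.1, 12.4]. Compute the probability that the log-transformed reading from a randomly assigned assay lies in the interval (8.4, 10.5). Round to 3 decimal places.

Conditional on each instrument, P(8.4 < X < 10.5): I: 0.190909; II: 0.223404; III: 0.253012.
By total probability, P(8.4 < X < 10.5) = 0.24·0.190909 + 0.36·0.223404 + 0.4·0.253012 = 0.227449.

0.227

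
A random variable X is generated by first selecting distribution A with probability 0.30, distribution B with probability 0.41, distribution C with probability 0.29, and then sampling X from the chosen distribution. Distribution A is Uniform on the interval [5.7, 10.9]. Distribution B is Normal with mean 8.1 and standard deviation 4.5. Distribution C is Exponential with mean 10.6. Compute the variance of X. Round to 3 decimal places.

42.771

Per component, A: μ=8.3, E[X²]=71.1433; B: μ=8.1, E[X²]=85.86; C: μ=10.6, E[X²]=224.72.
E[X] = 0.3·8.3 + 0.41·8.1 + 0.29·10.6 = 8.885.
E[X²] = 0.3·71.1433 + 0.41·85.86 + 0.29·224.72 = 121.714.
Var(X) = E[X²] − (E[X])² = 121.714 − 78.9432 = 42.7712.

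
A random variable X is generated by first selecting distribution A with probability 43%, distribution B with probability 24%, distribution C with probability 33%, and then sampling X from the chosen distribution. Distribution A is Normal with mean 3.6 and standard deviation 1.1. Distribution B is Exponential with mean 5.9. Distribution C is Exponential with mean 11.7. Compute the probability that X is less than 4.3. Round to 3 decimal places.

Conditional on each component, P(X < 4.3): A: 0.73773; B: 0.517519; C: 0.307551.
By total probability, P(X < 4.3) = 0.43·0.73773 + 0.24·0.517519 + 0.33·0.307551 = 0.542921.

0.543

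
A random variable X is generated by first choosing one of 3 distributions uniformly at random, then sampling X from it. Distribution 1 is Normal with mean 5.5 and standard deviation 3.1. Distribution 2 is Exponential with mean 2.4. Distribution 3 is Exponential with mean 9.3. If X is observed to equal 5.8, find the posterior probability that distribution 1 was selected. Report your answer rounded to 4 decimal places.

Likelihoods f(5.8 | ·): 1: 0.12809; 2: 0.0371744; 3: 0.0576324.
Posterior ∝ prior × likelihood. Numerator for 1: 0.333333·0.12809 = 0.0426966.
Normalizing constant: 0.333333·0.12809 + 0.333333·0.0371744 + 0.333333·0.0576324 = 0.0742989.
P(1 | observation) = 0.0426966 / 0.0742989 = 0.57466.

0.5747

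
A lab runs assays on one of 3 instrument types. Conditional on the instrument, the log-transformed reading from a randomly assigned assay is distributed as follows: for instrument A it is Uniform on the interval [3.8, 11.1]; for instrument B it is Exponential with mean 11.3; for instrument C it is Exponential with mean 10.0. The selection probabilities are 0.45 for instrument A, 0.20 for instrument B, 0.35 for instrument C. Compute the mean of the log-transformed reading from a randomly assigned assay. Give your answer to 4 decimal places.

9.1125

Component means — A: 7.45; B: 11.3; C: 10.
E[X] = 0.45·7.45 + 0.2·11.3 + 0.35·10 = 9.1125.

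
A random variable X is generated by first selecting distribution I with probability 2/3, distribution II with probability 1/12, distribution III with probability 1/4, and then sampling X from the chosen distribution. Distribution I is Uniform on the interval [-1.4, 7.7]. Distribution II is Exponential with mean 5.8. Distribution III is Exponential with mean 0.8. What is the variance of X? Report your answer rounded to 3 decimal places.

Per component, I: μ=3.15, E[X²]=16.8233; II: μ=5.8, E[X²]=67.28; III: μ=0.8, E[X²]=1.28.
E[X] = 0.666667·3.15 + 0.0833333·5.8 + 0.25·0.8 = 2.78333.
E[X²] = 0.666667·16.8233 + 0.0833333·67.28 + 0.25·1.28 = 17.1422.
Var(X) = E[X²] − (E[X])² = 17.1422 − 7.74694 = 9.39528.

9.395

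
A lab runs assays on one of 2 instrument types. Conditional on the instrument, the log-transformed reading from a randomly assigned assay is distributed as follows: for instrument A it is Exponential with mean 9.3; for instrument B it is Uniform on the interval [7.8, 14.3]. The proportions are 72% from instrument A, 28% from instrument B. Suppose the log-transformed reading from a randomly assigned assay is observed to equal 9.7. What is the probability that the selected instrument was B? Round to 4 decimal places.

0.6122

Likelihoods f(9.7 | ·): A: 0.0378916; B: 0.153846.
Posterior ∝ prior × likelihood. Numerator for B: 0.28·0.153846 = 0.0430769.
Normalizing constant: 0.72·0.0378916 + 0.28·0.153846 = 0.0703589.
P(B | observation) = 0.0430769 / 0.0703589 = 0.612246.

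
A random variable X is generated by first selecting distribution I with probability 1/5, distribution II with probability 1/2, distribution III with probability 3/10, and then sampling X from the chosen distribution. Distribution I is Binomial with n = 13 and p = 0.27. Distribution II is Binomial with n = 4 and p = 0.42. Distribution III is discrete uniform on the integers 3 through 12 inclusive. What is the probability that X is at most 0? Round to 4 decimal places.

0.0599

Conditional on each component, P(X ≤ 0): I: 0.0167185; II: 0.113165; III: 0.
By total probability, P(X ≤ 0) = 0.2·0.0167185 + 0.5·0.113165 + 0.3·0 = 0.0599262.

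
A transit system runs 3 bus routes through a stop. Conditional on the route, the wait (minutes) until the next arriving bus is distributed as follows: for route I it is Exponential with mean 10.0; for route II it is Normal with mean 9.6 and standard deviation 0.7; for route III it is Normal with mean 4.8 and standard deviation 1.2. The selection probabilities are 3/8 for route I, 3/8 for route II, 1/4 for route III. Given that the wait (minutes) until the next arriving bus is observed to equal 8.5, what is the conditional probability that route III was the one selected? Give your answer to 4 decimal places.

0.0091

Likelihoods f(8.5 | ·): I: 0.0427415; II: 0.165803; III: 0.0028663.
Posterior ∝ prior × likelihood. Numerator for III: 0.25·0.0028663 = 0.000716576.
Normalizing constant: 0.375·0.0427415 + 0.375·0.165803 + 0.25·0.0028663 = 0.0789206.
P(III | observation) = 0.000716576 / 0.0789206 = 0.0090797.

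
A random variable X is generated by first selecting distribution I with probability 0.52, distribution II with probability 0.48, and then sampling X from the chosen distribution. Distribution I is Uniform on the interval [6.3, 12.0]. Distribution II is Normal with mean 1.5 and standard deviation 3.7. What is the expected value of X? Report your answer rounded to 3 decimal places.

Component means — I: 9.15; II: 1.5.
E[X] = 0.52·9.15 + 0.48·1.5 = 5.478.

5.478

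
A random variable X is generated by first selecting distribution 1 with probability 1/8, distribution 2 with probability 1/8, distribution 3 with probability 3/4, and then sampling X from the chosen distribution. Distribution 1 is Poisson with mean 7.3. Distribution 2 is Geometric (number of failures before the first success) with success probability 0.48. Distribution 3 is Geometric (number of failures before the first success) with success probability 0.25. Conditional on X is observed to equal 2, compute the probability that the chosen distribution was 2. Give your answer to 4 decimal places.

0.1309

Likelihoods P(X=2 | ·): 1: 0.0179997; 2: 0.129792; 3: 0.140625.
Posterior ∝ prior × likelihood. Numerator for 2: 0.125·0.129792 = 0.016224.
Normalizing constant: 0.125·0.0179997 + 0.125·0.129792 + 0.75·0.140625 = 0.123943.
P(2 | observation) = 0.016224 / 0.123943 = 0.130899.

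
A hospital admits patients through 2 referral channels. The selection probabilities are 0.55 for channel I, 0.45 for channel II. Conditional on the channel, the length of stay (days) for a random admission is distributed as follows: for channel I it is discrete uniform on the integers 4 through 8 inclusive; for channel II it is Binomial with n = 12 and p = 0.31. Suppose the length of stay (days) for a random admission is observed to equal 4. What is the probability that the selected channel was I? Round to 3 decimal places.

Likelihoods P(X=4 | ·): I: 0.2; II: 0.234879.
Posterior ∝ prior × likelihood. Numerator for I: 0.55·0.2 = 0.11.
Normalizing constant: 0.55·0.2 + 0.45·0.234879 = 0.215696.
P(I | observation) = 0.11 / 0.215696 = 0.509978.

0.510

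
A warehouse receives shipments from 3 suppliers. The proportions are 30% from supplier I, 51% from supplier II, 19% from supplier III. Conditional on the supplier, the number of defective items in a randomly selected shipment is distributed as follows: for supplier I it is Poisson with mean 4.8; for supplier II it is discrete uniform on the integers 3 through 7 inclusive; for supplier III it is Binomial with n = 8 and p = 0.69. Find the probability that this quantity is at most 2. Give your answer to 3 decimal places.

0.045

Conditional on each supplier, P(X ≤ 2): I: 0.142539; II: 0; III: 0.0134351.
By total probability, P(X ≤ 2) = 0.3·0.142539 + 0.51·0 + 0.19·0.0134351 = 0.0453144.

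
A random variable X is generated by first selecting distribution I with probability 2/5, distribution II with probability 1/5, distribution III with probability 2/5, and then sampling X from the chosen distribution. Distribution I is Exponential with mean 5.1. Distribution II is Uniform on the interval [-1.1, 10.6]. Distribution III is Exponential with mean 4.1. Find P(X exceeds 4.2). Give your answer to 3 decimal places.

0.429

Conditional on each component, P(X > 4.2): I: 0.43888; II: 0.547009; III: 0.359015.
By total probability, P(X > 4.2) = 0.4·0.43888 + 0.2·0.547009 + 0.4·0.359015 = 0.42856.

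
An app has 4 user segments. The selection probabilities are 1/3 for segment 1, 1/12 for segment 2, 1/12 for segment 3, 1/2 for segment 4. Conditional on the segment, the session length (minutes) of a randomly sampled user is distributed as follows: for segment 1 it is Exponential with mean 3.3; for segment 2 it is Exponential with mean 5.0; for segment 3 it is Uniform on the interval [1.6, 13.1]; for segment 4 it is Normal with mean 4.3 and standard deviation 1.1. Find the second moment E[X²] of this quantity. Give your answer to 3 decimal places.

26.697

For each component E[X²] = Var + (mean)², giving 1: 21.78; 2: 50; 3: 65.0433; 4: 19.7.
Overall E[X²] = 0.333333·21.78 + 0.0833333·50 + 0.0833333·65.0433 + 0.5·19.7 = 26.6969.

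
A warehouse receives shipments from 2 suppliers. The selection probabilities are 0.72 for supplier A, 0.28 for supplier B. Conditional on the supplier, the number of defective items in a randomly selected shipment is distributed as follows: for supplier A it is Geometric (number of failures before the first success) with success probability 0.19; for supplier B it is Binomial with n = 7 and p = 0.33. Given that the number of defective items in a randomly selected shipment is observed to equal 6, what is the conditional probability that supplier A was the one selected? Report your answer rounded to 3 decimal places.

Likelihoods P(X=6 | ·): A: 0.0536616; B: 0.00605698.
Posterior ∝ prior × likelihood. Numerator for A: 0.72·0.0536616 = 0.0386364.
Normalizing constant: 0.72·0.0536616 + 0.28·0.00605698 = 0.0403323.
P(A | observation) = 0.0386364 / 0.0403323 = 0.95795.

0.958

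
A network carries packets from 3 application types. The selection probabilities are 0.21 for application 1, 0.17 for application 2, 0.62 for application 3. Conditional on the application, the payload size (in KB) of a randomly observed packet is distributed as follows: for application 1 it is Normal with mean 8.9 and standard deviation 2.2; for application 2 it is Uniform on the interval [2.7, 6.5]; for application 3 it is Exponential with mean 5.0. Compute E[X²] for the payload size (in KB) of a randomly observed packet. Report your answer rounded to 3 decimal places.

52.452

For each component E[X²] = Var + (mean)², giving 1: 84.05; 2: 22.3633; 3: 50.
Overall E[X²] = 0.21·84.05 + 0.17·22.3633 + 0.62·50 = 52.4523.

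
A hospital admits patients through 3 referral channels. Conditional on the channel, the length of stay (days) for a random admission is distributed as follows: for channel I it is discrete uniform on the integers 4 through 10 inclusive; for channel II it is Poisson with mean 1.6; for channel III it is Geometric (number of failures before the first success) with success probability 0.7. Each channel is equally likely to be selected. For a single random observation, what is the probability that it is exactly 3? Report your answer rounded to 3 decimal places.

0.052

Conditional on each channel, P(X = 3): I: 0; II: 0.137828; III: 0.0189.
By total probability, P(X = 3) = 0.333333·0 + 0.333333·0.137828 + 0.333333·0.0189 = 0.0522427.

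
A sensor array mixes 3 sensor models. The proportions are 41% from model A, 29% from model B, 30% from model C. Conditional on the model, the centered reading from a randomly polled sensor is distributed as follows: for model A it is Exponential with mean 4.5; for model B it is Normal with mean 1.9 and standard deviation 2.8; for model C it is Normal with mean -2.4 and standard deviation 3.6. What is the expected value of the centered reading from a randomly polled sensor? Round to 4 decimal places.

Component means — A: 4.5; B: 1.9; C: -2.4.
E[X] = 0.41·4.5 + 0.29·1.9 + 0.3·-2.4 = 1.676.

1.6760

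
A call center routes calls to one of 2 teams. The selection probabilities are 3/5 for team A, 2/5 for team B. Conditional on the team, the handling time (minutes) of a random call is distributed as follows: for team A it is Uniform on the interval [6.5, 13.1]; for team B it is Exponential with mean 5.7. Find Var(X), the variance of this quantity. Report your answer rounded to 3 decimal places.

Per component, A: μ=9.8, E[X²]=99.67; B: μ=5.7, E[X²]=64.98.
E[X] = 0.6·9.8 + 0.4·5.7 = 8.16.
E[X²] = 0.6·99.67 + 0.4·64.98 = 85.794.
Var(X) = E[X²] − (E[X])² = 85.794 − 66.5856 = 19.2084.

19.208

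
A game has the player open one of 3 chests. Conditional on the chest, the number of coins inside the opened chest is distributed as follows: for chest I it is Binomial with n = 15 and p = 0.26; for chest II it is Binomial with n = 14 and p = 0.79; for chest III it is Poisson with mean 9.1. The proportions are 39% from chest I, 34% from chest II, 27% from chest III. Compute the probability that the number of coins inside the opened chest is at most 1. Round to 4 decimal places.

0.0270

Conditional on each chest, P(X ≤ 1): I: 0.0685113; II: 1.7409e-08; III: 0.00112782.
By total probability, P(X ≤ 1) = 0.39·0.0685113 + 0.34·1.7409e-08 + 0.27·0.00112782 = 0.0270239.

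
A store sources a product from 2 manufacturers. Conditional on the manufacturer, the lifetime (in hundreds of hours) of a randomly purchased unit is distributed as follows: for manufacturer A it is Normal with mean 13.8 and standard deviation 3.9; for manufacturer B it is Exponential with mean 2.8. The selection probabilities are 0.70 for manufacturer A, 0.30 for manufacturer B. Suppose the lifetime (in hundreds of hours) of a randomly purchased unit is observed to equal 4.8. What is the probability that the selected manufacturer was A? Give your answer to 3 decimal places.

Likelihoods f(4.8 | ·): A: 0.00713576; B: 0.0643187.
Posterior ∝ prior × likelihood. Numerator for A: 0.7·0.00713576 = 0.00499503.
Normalizing constant: 0.7·0.00713576 + 0.3·0.0643187 = 0.0242906.
P(A | observation) = 0.00499503 / 0.0242906 = 0.205636.

0.206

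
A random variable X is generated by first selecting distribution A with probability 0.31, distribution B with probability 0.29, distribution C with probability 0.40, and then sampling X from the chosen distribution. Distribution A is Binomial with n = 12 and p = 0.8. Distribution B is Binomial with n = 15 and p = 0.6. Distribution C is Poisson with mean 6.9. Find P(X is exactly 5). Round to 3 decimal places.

0.061

Conditional on each component, P(X = 5): A: 0.00332189; B: 0.0244856; C: 0.131351.
By total probability, P(X = 5) = 0.31·0.00332189 + 0.29·0.0244856 + 0.4·0.131351 = 0.0606709.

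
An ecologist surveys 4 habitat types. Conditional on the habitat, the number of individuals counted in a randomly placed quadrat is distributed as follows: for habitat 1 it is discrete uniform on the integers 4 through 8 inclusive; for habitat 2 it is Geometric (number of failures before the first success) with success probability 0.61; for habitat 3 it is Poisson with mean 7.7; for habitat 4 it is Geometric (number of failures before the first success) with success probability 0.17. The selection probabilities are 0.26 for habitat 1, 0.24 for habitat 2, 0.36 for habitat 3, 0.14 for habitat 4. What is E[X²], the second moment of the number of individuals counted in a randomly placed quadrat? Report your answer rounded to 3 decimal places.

41.704

For each component E[X²] = Var + (mean)², giving 1: 38; 2: 1.45687; 3: 66.99; 4: 52.5571.
Overall E[X²] = 0.26·38 + 0.24·1.45687 + 0.36·66.99 + 0.14·52.5571 = 41.704.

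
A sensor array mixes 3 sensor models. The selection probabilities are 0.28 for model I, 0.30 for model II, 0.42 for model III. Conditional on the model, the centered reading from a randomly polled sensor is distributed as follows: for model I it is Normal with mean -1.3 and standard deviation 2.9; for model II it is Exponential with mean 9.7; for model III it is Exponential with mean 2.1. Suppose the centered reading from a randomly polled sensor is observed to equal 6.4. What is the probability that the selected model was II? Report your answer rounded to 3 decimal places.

Likelihoods f(6.4 | ·): I: 0.0040517; II: 0.0532946; III: 0.0226056.
Posterior ∝ prior × likelihood. Numerator for II: 0.3·0.0532946 = 0.0159884.
Normalizing constant: 0.28·0.0040517 + 0.3·0.0532946 + 0.42·0.0226056 = 0.0266172.
P(II | observation) = 0.0159884 / 0.0266172 = 0.600678.

0.601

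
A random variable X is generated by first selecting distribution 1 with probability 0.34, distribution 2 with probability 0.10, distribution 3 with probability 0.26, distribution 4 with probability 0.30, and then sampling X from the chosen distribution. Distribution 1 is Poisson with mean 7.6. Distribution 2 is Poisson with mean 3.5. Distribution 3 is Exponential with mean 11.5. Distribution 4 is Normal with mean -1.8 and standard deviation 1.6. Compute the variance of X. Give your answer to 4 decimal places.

65.3199

Per component, 1: μ=7.6, E[X²]=65.36; 2: μ=3.5, E[X²]=15.75; 3: μ=11.5, E[X²]=264.5; 4: μ=-1.8, E[X²]=5.8.
E[X] = 0.34·7.6 + 0.1·3.5 + 0.26·11.5 + 0.3·-1.8 = 5.384.
E[X²] = 0.34·65.36 + 0.1·15.75 + 0.26·264.5 + 0.3·5.8 = 94.3074.
Var(X) = E[X²] − (E[X])² = 94.3074 − 28.9875 = 65.3199.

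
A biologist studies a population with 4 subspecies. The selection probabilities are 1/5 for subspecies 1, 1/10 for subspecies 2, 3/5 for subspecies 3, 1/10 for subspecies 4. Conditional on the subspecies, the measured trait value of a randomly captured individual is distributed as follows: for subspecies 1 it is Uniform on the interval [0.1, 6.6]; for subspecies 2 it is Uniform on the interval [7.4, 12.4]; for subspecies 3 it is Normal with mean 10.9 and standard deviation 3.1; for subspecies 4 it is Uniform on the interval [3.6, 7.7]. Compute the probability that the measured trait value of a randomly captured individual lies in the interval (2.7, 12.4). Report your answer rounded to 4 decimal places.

0.7290

Conditional on each subspecies, P(2.7 < X < 12.4): 1: 0.6; 2: 1; 3: 0.681679; 4: 1.
By total probability, P(2.7 < X < 12.4) = 0.2·0.6 + 0.1·1 + 0.6·0.681679 + 0.1·1 = 0.729007.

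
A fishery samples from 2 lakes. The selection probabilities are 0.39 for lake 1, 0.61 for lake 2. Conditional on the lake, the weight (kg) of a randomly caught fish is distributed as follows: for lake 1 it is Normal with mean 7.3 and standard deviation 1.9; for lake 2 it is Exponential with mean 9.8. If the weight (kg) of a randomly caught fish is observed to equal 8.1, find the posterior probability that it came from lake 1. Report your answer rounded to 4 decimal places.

0.7334

Likelihoods f(8.1 | ·): 1: 0.192158; 2: 0.0446495.
Posterior ∝ prior × likelihood. Numerator for 1: 0.39·0.192158 = 0.0749418.
Normalizing constant: 0.39·0.192158 + 0.61·0.0446495 = 0.102178.
P(1 | observation) = 0.0749418 / 0.102178 = 0.733444.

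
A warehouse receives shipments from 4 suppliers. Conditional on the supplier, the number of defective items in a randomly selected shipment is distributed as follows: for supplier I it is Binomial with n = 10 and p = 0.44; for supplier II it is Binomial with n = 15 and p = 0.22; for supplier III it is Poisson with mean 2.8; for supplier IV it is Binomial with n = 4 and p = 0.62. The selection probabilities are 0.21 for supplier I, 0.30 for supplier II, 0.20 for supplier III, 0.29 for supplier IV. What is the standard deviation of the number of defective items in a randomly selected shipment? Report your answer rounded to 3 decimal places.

1.616

Per component, I: μ=4.4, E[X²]=21.824; II: μ=3.3, E[X²]=13.464; III: μ=2.8, E[X²]=10.64; IV: μ=2.48, E[X²]=7.0928.
E[X] = 0.21·4.4 + 0.3·3.3 + 0.2·2.8 + 0.29·2.48 = 3.1932.
E[X²] = 0.21·21.824 + 0.3·13.464 + 0.2·10.64 + 0.29·7.0928 = 12.8072.
Var(X) = E[X²] − (E[X])² = 12.8072 − 10.1965 = 2.61063.
SD(X) = √2.61063 = 1.61574.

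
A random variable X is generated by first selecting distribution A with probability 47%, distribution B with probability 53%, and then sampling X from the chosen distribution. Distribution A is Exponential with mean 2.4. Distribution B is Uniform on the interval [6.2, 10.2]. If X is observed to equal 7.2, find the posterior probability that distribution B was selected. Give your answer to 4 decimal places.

Likelihoods f(7.2 | ·): A: 0.0207446; B: 0.25.
Posterior ∝ prior × likelihood. Numerator for B: 0.53·0.25 = 0.1325.
Normalizing constant: 0.47·0.0207446 + 0.53·0.25 = 0.14225.
P(B | observation) = 0.1325 / 0.14225 = 0.931459.

0.9315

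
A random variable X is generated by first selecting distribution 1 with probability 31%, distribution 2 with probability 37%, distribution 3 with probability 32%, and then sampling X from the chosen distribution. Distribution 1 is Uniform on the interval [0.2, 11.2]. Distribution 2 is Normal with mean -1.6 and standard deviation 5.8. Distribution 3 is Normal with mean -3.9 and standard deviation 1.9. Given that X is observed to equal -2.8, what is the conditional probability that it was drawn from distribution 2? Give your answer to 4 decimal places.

Likelihoods f(-2.8 | ·): 1: 0; 2: 0.0673266; 3: 0.177571.
Posterior ∝ prior × likelihood. Numerator for 2: 0.37·0.0673266 = 0.0249109.
Normalizing constant: 0.31·0 + 0.37·0.0673266 + 0.32·0.177571 = 0.0817337.
P(2 | observation) = 0.0249109 / 0.0817337 = 0.304781.

0.3048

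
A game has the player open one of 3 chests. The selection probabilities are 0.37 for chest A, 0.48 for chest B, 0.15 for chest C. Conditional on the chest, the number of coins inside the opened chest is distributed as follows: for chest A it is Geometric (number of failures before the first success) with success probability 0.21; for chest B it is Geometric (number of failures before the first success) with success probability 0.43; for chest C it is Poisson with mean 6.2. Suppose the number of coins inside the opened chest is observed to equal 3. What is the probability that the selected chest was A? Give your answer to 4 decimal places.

0.4323

Likelihoods P(X=3 | ·): A: 0.103538; B: 0.079633; C: 0.0806117.
Posterior ∝ prior × likelihood. Numerator for A: 0.37·0.103538 = 0.0383091.
Normalizing constant: 0.37·0.103538 + 0.48·0.079633 + 0.15·0.0806117 = 0.0886247.
P(A | observation) = 0.0383091 / 0.0886247 = 0.432262.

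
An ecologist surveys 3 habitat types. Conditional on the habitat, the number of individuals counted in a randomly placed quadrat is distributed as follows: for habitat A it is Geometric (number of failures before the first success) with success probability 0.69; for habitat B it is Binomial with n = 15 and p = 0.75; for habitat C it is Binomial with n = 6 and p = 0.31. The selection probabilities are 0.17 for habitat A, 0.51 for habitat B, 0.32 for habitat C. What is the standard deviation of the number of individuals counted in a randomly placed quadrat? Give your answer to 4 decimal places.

5.1544

Per component, A: μ=0.449275, E[X²]=0.852972; B: μ=11.25, E[X²]=129.375; C: μ=1.86, E[X²]=4.743.
E[X] = 0.17·0.449275 + 0.51·11.25 + 0.32·1.86 = 6.40908.
E[X²] = 0.17·0.852972 + 0.51·129.375 + 0.32·4.743 = 67.644.
Var(X) = E[X²] − (E[X])² = 67.644 − 41.0763 = 26.5677.
SD(X) = √26.5677 = 5.15439.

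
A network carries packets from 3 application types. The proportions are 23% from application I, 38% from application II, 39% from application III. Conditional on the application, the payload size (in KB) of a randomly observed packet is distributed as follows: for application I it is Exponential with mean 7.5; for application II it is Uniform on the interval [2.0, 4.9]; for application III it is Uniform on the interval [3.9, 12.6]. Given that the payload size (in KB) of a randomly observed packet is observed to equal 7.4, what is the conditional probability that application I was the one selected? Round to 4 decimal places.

Likelihoods f(7.4 | ·): I: 0.049709; II: 0; III: 0.114943.
Posterior ∝ prior × likelihood. Numerator for I: 0.23·0.049709 = 0.0114331.
Normalizing constant: 0.23·0.049709 + 0.38·0 + 0.39·0.114943 = 0.0562607.
P(I | observation) = 0.0114331 / 0.0562607 = 0.203216.

0.2032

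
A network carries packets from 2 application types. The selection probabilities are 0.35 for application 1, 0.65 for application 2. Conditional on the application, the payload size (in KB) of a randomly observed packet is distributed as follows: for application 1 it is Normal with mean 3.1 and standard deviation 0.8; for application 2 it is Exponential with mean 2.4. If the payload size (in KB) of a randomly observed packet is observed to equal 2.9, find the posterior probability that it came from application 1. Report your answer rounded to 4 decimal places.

Likelihoods f(2.9 | ·): 1: 0.483335; 2: 0.124456.
Posterior ∝ prior × likelihood. Numerator for 1: 0.35·0.483335 = 0.169167.
Normalizing constant: 0.35·0.483335 + 0.65·0.124456 = 0.250064.
P(1 | observation) = 0.169167 / 0.250064 = 0.676497.

0.6765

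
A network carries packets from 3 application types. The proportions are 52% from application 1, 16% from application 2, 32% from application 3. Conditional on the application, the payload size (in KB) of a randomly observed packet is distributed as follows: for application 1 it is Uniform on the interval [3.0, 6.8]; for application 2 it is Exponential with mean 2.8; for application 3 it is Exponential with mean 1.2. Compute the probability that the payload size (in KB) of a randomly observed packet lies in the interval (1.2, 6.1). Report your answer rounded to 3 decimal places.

Conditional on each application, P(1.2 < X < 6.1): 1: 0.815789; 2: 0.538236; 3: 0.36168.
By total probability, P(1.2 < X < 6.1) = 0.52·0.815789 + 0.16·0.538236 + 0.32·0.36168 = 0.626066.

0.626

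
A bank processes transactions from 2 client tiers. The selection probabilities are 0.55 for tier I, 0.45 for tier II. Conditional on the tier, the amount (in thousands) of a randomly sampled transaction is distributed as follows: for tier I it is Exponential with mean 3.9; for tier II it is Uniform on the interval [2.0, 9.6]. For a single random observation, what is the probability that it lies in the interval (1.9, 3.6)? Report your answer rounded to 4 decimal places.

Conditional on each tier, P(1.9 < X < 3.6): I: 0.217062; II: 0.210526.
By total probability, P(1.9 < X < 3.6) = 0.55·0.217062 + 0.45·0.210526 = 0.214121.

0.2141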